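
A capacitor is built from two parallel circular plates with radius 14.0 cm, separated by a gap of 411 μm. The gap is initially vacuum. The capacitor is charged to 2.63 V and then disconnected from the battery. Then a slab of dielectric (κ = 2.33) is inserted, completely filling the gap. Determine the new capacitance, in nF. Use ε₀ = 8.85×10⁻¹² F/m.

A = π(14.0 cm)² = 6.16×10⁻² m².
Initially C₁ = ε₀A/d = 8.85×10⁻¹² × 6.16×10⁻² / 4.11×10⁻⁴ = 1.33×10⁻⁹ F.
C = κε₀A/d scales with κ, so C₂/C₁ = κ = 2.33.
C₂ = 2.33 × 1.33×10⁻⁹ = 3.09×10⁻⁹ F.

3.09 nF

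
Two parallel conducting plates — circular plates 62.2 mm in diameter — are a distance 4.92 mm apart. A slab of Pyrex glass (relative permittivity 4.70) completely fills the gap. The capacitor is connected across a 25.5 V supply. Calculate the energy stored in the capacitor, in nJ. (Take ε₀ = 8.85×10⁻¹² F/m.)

A = π(62.2/2 mm)² = 3.04×10⁻³ m².
C = κε₀A/d = 4.70 × 8.85×10⁻¹² × 3.04×10⁻³ / 4.92×10⁻³ = 2.57×10⁻¹¹ F.
U = ½CV² = ½ × 2.57×10⁻¹¹ × (25.5)² = 8.35×10⁻⁹ J.

8.35 nJ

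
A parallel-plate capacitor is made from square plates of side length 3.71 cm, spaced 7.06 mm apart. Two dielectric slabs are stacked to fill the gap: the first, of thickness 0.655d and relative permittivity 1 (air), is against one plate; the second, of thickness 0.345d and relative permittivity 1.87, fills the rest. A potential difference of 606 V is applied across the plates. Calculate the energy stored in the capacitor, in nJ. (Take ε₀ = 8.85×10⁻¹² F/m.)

A = (3.71 cm)² = 1.38×10⁻³ m².
Stacked slabs ⇒ two capacitors in series, each with the full plate area.
C₁ = κ₁ε₀A/d₁ = 1.00 × 8.85×10⁻¹² × 1.38×10⁻³ / 4.62×10⁻³ = 2.63×10⁻¹² F.
C₂ = κ₂ε₀A/d₂ = 1.87 × 8.85×10⁻¹² × 1.38×10⁻³ / 2.44×10⁻³ = 9.35×10⁻¹² F.
C = (1/C₁ + 1/C₂)⁻¹ = 2.06×10⁻¹² F.
U = ½CV² = ½ × 2.06×10⁻¹² × (606)² = 3.77×10⁻⁷ J.

377 nJ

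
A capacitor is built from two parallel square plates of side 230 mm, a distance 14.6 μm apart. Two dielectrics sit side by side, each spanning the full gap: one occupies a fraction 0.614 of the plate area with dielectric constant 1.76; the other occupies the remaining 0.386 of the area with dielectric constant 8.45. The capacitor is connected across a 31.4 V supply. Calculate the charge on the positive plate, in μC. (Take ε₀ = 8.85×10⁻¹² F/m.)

Q ≈ 4.37 μC

A = (230 mm)² = 5.29×10⁻² m².
Side-by-side slabs ⇒ two capacitors in parallel, each spanning the full gap.
C₁ = κ₁ε₀A₁/d = 1.76 × 8.85×10⁻¹² × 3.25×10⁻² / 1.46×10⁻⁵ = 3.47×10⁻⁸ F.
C₂ = κ₂ε₀A₂/d = 8.45 × 8.85×10⁻¹² × 2.04×10⁻² / 1.46×10⁻⁵ = 1.05×10⁻⁷ F.
C = C₁ + C₂ = 1.39×10⁻⁷ F.
Q = CV = 1.39×10⁻⁷ × 31.4 = 4.37×10⁻⁶ C.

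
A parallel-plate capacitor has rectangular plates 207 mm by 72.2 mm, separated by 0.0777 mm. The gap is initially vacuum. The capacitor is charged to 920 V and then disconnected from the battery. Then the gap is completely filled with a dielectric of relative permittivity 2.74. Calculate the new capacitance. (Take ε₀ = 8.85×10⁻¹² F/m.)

A = 207 × 72.2 mm² = 1.49×10⁻² m².
Initially C₁ = ε₀A/d = 8.85×10⁻¹² × 1.49×10⁻² / 7.77×10⁻⁵ = 1.70×10⁻⁹ F.
C = κε₀A/d scales with κ, so C₂/C₁ = κ = 2.74.
C₂ = 2.74 × 1.70×10⁻⁹ = 4.66×10⁻⁹ F.

C ≈ 4.66 nF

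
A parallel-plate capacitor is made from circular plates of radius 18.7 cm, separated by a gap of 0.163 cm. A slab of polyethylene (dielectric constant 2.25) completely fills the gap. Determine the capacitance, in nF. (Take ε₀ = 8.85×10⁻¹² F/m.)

A = π(18.7 cm)² = 0.110 m².
C = κε₀A/d = 2.25 × 8.85×10⁻¹² × 0.110 / 1.63×10⁻³ = 1.34×10⁻⁹ F.

C ≈ 1.34 nF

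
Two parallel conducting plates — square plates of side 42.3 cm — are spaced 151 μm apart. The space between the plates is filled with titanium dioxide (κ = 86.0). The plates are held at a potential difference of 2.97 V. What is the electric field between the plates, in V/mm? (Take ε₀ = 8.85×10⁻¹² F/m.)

19.7 V/mm

E = V/d = 2.97 / 1.51×10⁻⁴ = 1.97×10⁴ V/m.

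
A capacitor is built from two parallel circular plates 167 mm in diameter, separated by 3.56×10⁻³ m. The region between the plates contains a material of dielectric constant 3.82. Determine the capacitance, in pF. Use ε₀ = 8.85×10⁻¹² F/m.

A = π(167/2 mm)² = 2.19×10⁻² m².
C = κε₀A/d = 3.82 × 8.85×10⁻¹² × 2.19×10⁻² / 3.56×10⁻³ = 2.08×10⁻¹⁰ F.

C ≈ 208 pF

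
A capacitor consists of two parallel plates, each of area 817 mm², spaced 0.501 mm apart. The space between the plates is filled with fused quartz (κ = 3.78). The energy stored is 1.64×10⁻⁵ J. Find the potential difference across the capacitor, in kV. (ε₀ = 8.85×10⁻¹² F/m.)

V ≈ 0.775 kV

A = 817 mm² = 8.17×10⁻⁴ m².
C = κε₀A/d = 3.78 × 8.85×10⁻¹² × 8.17×10⁻⁴ / 5.01×10⁻⁴ = 5.46×10⁻¹¹ F.
V = √(2U/C) = √(2 × 1.64×10⁻⁵ / 5.46×10⁻¹¹) = 7.75×10² V.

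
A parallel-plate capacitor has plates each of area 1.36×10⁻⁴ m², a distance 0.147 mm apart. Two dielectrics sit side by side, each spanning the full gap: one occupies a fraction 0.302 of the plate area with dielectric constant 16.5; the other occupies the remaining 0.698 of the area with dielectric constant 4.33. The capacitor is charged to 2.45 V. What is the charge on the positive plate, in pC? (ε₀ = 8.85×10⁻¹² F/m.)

161 pC

Side-by-side slabs ⇒ two capacitors in parallel, each spanning the full gap.
C₁ = κ₁ε₀A₁/d = 16.5 × 8.85×10⁻¹² × 4.11×10⁻⁵ / 1.47×10⁻⁴ = 4.08×10⁻¹¹ F.
C₂ = κ₂ε₀A₂/d = 4.33 × 8.85×10⁻¹² × 9.49×10⁻⁵ / 1.47×10⁻⁴ = 2.47×10⁻¹¹ F.
C = C₁ + C₂ = 6.55×10⁻¹¹ F.
Q = CV = 6.55×10⁻¹¹ × 2.45 = 1.61×10⁻¹⁰ C.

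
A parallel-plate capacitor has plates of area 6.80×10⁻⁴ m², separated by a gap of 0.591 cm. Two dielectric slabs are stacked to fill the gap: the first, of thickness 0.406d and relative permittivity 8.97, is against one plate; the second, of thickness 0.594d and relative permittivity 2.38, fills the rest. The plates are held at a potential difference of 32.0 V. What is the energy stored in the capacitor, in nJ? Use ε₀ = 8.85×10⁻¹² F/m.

U ≈ 1.77 nJ

Stacked slabs ⇒ two capacitors in series, each with the full plate area.
C₁ = κ₁ε₀A/d₁ = 8.97 × 8.85×10⁻¹² × 6.80×10⁻⁴ / 2.40×10⁻³ = 2.25×10⁻¹¹ F.
C₂ = κ₂ε₀A/d₂ = 2.38 × 8.85×10⁻¹² × 6.80×10⁻⁴ / 3.51×10⁻³ = 4.08×10⁻¹² F.
C = (1/C₁ + 1/C₂)⁻¹ = 3.45×10⁻¹² F.
U = ½CV² = ½ × 3.45×10⁻¹² × (32.0)² = 1.77×10⁻⁹ J.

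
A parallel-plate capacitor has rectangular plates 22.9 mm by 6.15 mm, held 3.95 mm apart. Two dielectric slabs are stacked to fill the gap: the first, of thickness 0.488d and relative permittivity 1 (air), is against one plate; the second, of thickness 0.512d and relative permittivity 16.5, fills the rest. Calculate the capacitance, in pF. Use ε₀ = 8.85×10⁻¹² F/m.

A = 22.9 × 6.15 mm² = 1.41×10⁻⁴ m².
Stacked slabs ⇒ two capacitors in series, each with the full plate area.
C₁ = κ₁ε₀A/d₁ = 1.00 × 8.85×10⁻¹² × 1.41×10⁻⁴ / 1.93×10⁻³ = 6.47×10⁻¹³ F.
C₂ = κ₂ε₀A/d₂ = 16.5 × 8.85×10⁻¹² × 1.41×10⁻⁴ / 2.02×10⁻³ = 1.02×10⁻¹¹ F.
C = (1/C₁ + 1/C₂)⁻¹ = 6.08×10⁻¹³ F.

0.608 pF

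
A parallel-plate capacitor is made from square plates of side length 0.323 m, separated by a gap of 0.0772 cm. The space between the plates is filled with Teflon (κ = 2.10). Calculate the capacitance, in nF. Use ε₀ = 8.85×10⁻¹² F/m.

A = (0.323 m)² = 0.104 m².
C = κε₀A/d = 2.10 × 8.85×10⁻¹² × 0.104 / 7.72×10⁻⁴ = 2.51×10⁻⁹ F.

2.51 nF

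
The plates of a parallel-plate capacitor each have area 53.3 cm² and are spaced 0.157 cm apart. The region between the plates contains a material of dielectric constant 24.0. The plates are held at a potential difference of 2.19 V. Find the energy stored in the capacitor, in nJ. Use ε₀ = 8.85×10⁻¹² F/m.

1.73 nJ

A = 53.3 cm² = 5.33×10⁻³ m².
C = κε₀A/d = 24.0 × 8.85×10⁻¹² × 5.33×10⁻³ / 1.57×10⁻³ = 7.21×10⁻¹⁰ F.
U = ½CV² = ½ × 7.21×10⁻¹⁰ × (2.19)² = 1.73×10⁻⁹ J.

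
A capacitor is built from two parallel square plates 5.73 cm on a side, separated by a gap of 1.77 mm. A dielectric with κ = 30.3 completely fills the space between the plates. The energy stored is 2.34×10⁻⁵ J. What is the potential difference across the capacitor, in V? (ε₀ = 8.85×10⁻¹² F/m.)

A = (5.73 cm)² = 3.28×10⁻³ m².
C = κε₀A/d = 30.3 × 8.85×10⁻¹² × 3.28×10⁻³ / 1.77×10⁻³ = 4.97×10⁻¹⁰ F.
V = √(2U/C) = √(2 × 2.34×10⁻⁵ / 4.97×10⁻¹⁰) = 3.07×10² V.

V ≈ 307 V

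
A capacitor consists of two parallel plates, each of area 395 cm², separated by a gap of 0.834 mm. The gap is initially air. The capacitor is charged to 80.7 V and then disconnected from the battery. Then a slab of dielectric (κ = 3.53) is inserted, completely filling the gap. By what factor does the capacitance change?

3.53

C = κε₀A/d scales with κ, so C₂/C₁ = κ = 3.53.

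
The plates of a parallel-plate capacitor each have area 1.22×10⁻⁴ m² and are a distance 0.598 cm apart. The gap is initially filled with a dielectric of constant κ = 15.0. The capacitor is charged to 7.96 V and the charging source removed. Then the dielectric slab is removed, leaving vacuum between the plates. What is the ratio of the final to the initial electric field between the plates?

E₂/E₁ ≈ 15.0

Isolated ⇒ Q is held fixed.
V₂ = Q/C₂ = V₁/0.0667; E = V/d, so E₂/E₁ = (V₂/V₁)(d₁/d₂) = 15.0.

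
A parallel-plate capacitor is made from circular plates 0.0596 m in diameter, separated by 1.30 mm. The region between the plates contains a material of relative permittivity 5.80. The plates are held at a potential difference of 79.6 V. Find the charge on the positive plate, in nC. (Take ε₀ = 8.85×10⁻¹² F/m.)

A = π(0.0596/2 m)² = 2.79×10⁻³ m².
C = κε₀A/d = 5.80 × 8.85×10⁻¹² × 2.79×10⁻³ / 1.30×10⁻³ = 1.10×10⁻¹⁰ F.
Q = CV = 1.10×10⁻¹⁰ × 79.6 = 8.77×10⁻⁹ C.

Q ≈ 8.77 nC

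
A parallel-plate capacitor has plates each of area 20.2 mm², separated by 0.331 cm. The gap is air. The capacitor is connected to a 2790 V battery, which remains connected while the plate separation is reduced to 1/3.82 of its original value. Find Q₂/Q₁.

Q₂/Q₁ ≈ 3.82

Battery connected ⇒ V is held fixed.
C₂ = 3.82 C₁ and Q = CV, so Q₂/Q₁ = C₂/C₁ = 3.82.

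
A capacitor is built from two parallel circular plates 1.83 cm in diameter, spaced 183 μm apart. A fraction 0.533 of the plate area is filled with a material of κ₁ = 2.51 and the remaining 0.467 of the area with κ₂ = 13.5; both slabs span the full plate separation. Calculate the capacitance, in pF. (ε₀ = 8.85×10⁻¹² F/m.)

A = π(1.83/2 cm)² = 2.63×10⁻⁴ m².
Side-by-side slabs ⇒ two capacitors in parallel, each spanning the full gap.
C₁ = κ₁ε₀A₁/d = 2.51 × 8.85×10⁻¹² × 1.40×10⁻⁴ / 1.83×10⁻⁴ = 1.70×10⁻¹¹ F.
C₂ = κ₂ε₀A₂/d = 13.5 × 8.85×10⁻¹² × 1.23×10⁻⁴ / 1.83×10⁻⁴ = 8.02×10⁻¹¹ F.
C = C₁ + C₂ = 9.72×10⁻¹¹ F.

C ≈ 97.2 pF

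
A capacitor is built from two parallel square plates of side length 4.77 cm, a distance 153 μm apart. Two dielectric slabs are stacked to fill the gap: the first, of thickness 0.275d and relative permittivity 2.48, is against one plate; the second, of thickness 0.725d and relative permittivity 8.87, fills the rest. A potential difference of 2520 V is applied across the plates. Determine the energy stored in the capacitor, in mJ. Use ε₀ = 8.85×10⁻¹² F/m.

U ≈ 2.17 mJ

A = (4.77 cm)² = 2.28×10⁻³ m².
Stacked slabs ⇒ two capacitors in series, each with the full plate area.
C₁ = κ₁ε₀A/d₁ = 2.48 × 8.85×10⁻¹² × 2.28×10⁻³ / 4.21×10⁻⁵ = 1.19×10⁻⁹ F.
C₂ = κ₂ε₀A/d₂ = 8.87 × 8.85×10⁻¹² × 2.28×10⁻³ / 1.11×10⁻⁴ = 1.61×10⁻⁹ F.
C = (1/C₁ + 1/C₂)⁻¹ = 6.83×10⁻¹⁰ F.
U = ½CV² = ½ × 6.83×10⁻¹⁰ × (2520)² = 2.17×10⁻³ J.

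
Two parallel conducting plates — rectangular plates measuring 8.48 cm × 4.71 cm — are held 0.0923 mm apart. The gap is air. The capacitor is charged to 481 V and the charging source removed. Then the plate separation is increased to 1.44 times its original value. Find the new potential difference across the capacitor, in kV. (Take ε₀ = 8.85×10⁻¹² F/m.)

A = 8.48 × 4.71 cm² = 3.99×10⁻³ m².
Initially C₁ = ε₀A/d = 8.85×10⁻¹² × 3.99×10⁻³ / 9.23×10⁻⁵ = 3.83×10⁻¹⁰ F.
V₁ = 4.81×10² V.
Isolated ⇒ Q is held fixed. C₂ = 0.694 C₁ and V = Q/C, so V₂/V₁ = C₁/C₂ = 1.44.
V₂ = 1.44 × 4.81×10² = 6.93×10² V.

V ≈ 0.693 kV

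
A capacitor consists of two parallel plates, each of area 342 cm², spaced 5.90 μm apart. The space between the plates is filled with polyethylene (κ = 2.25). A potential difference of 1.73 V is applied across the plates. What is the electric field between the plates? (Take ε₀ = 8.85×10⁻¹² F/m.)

E = V/d = 1.73 / 5.90×10⁻⁶ = 2.93×10⁵ V/m.

293 V/mm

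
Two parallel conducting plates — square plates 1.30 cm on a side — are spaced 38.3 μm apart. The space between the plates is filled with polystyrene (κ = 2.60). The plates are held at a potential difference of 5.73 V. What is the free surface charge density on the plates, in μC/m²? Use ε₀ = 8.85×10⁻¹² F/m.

A = (1.30 cm)² = 1.69×10⁻⁴ m².
C = κε₀A/d = 2.60 × 8.85×10⁻¹² × 1.69×10⁻⁴ / 3.83×10⁻⁵ = 1.02×10⁻¹⁰ F.
σ = Q/A = CV/A = 1.02×10⁻¹⁰ × 5.73 / 1.69×10⁻⁴ = 3.44×10⁻⁶ C/m².

σ ≈ 3.44 μC/m²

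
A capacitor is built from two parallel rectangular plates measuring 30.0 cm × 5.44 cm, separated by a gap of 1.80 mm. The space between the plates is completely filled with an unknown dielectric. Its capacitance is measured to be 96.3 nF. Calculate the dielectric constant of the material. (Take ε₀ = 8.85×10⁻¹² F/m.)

A = 30.0 × 5.44 cm² = 1.63×10⁻² m².
κ = Cd/(ε₀A) = 9.63×10⁻⁸ × 1.80×10⁻³ / (8.85×10⁻¹² × 1.63×10⁻²) = 1200.

κ ≈ 1200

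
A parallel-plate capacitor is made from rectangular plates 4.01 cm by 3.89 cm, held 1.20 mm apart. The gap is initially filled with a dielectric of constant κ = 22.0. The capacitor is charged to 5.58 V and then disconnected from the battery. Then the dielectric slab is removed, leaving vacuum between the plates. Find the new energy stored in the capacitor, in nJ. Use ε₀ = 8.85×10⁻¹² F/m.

U ≈ 86.7 nJ

A = 4.01 × 3.89 cm² = 1.56×10⁻³ m².
Initially C₁ = κε₀A/d = 22.0 × 8.85×10⁻¹² × 1.56×10⁻³ / 1.20×10⁻³ = 2.53×10⁻¹⁰ F.
U₁ = 3.94×10⁻⁹ J.
Isolated ⇒ Q is held fixed. C₂ = 0.0455 C₁ and U = Q²/(2C), so U₂/U₁ = C₁/C₂ = 22.0.
U₂ = 22.0 × 3.94×10⁻⁹ = 8.67×10⁻⁸ J.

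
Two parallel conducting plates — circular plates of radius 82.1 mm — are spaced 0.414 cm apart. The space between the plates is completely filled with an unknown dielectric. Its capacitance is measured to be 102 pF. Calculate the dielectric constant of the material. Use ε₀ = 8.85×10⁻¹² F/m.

2.25

A = π(82.1 mm)² = 2.12×10⁻² m².
κ = Cd/(ε₀A) = 1.02×10⁻¹⁰ × 4.14×10⁻³ / (8.85×10⁻¹² × 2.12×10⁻²) = 2.25.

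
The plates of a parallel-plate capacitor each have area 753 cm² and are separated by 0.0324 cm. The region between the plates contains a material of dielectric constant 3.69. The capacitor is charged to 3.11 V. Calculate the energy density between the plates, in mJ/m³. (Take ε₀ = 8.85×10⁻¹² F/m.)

E = V/d = 3.11 / 3.24×10⁻⁴ = 9.60×10³ V/m.
u = ½κε₀E² = ½ × 3.69 × 8.85×10⁻¹² × (9.60×10³)² = 1.50×10⁻³ J/m³.

1.50 mJ/m³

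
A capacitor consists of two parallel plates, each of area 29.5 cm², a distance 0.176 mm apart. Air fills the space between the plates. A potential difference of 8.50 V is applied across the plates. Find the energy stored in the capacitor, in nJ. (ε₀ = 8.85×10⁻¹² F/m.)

5.36 nJ

A = 29.5 cm² = 2.95×10⁻³ m².
C = ε₀A/d = 8.85×10⁻¹² × 2.95×10⁻³ / 1.76×10⁻⁴ = 1.48×10⁻¹⁰ F.
U = ½CV² = ½ × 1.48×10⁻¹⁰ × (8.50)² = 5.36×10⁻⁹ J.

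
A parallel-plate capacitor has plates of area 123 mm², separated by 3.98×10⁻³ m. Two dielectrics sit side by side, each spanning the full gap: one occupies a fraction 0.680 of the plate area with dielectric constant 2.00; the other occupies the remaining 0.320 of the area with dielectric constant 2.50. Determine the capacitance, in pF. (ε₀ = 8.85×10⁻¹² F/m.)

0.591 pF

A = 123 mm² = 1.23×10⁻⁴ m².
Side-by-side slabs ⇒ two capacitors in parallel, each spanning the full gap.
C₁ = κ₁ε₀A₁/d = 2.00 × 8.85×10⁻¹² × 8.36×10⁻⁵ / 3.98×10⁻³ = 3.72×10⁻¹³ F.
C₂ = κ₂ε₀A₂/d = 2.50 × 8.85×10⁻¹² × 3.94×10⁻⁵ / 3.98×10⁻³ = 2.19×10⁻¹³ F.
C = C₁ + C₂ = 5.91×10⁻¹³ F.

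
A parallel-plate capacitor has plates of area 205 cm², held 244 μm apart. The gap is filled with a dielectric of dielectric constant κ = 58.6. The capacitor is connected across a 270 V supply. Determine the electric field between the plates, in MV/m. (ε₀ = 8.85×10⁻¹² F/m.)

1.11 MV/m

E = V/d = 270 / 2.44×10⁻⁴ = 1.11×10⁶ V/m.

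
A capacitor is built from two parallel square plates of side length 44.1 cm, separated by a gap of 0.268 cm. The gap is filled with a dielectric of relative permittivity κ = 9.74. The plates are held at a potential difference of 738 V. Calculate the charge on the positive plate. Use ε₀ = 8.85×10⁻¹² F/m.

A = (44.1 cm)² = 0.194 m².
C = κε₀A/d = 9.74 × 8.85×10⁻¹² × 0.194 / 2.68×10⁻³ = 6.26×10⁻⁹ F.
Q = CV = 6.26×10⁻⁹ × 738 = 4.62×10⁻⁶ C.

4.62 μC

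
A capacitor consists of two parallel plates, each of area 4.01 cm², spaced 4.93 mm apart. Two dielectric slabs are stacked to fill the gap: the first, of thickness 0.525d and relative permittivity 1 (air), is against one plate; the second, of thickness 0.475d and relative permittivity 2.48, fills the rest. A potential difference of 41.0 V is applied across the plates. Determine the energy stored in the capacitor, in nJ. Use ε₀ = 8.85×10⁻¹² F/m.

U ≈ 0.844 nJ

A = 4.01 cm² = 4.01×10⁻⁴ m².
Stacked slabs ⇒ two capacitors in series, each with the full plate area.
C₁ = κ₁ε₀A/d₁ = 1.00 × 8.85×10⁻¹² × 4.01×10⁻⁴ / 2.59×10⁻³ = 1.37×10⁻¹² F.
C₂ = κ₂ε₀A/d₂ = 2.48 × 8.85×10⁻¹² × 4.01×10⁻⁴ / 2.34×10⁻³ = 3.76×10⁻¹² F.
C = (1/C₁ + 1/C₂)⁻¹ = 1.00×10⁻¹² F.
U = ½CV² = ½ × 1.00×10⁻¹² × (41.0)² = 8.44×10⁻¹⁰ J.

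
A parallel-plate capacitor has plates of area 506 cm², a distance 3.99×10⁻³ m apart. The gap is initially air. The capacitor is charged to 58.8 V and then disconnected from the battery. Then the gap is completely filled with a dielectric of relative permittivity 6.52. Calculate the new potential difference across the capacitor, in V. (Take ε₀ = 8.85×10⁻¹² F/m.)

A = 506 cm² = 5.06×10⁻² m².
Initially C₁ = ε₀A/d = 8.85×10⁻¹² × 5.06×10⁻² / 3.99×10⁻³ = 1.12×10⁻¹⁰ F.
V₁ = 58.8 V.
Isolated ⇒ Q is held fixed. C₂ = 6.52 C₁ and V = Q/C, so V₂/V₁ = C₁/C₂ = 0.153.
V₂ = 0.153 × 58.8 = 9.02 V.

V ≈ 9.02 V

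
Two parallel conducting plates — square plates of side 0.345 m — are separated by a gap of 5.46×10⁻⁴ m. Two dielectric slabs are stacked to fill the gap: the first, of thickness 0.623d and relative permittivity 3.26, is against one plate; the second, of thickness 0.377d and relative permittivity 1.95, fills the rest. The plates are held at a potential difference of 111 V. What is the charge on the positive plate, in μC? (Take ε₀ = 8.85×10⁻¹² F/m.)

A = (0.345 m)² = 0.119 m².
Stacked slabs ⇒ two capacitors in series, each with the full plate area.
C₁ = κ₁ε₀A/d₁ = 3.26 × 8.85×10⁻¹² × 0.119 / 3.40×10⁻⁴ = 1.01×10⁻⁸ F.
C₂ = κ₂ε₀A/d₂ = 1.95 × 8.85×10⁻¹² × 0.119 / 2.06×10⁻⁴ = 9.98×10⁻⁹ F.
C = (1/C₁ + 1/C₂)⁻¹ = 5.02×10⁻⁹ F.
Q = CV = 5.02×10⁻⁹ × 111 = 5.57×10⁻⁷ C.

Q ≈ 0.557 μC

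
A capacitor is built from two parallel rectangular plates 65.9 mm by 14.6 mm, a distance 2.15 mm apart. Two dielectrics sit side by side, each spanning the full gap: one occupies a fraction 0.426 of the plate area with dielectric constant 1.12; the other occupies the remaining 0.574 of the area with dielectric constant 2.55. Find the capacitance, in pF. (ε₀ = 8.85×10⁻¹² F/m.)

A = 65.9 × 14.6 mm² = 9.62×10⁻⁴ m².
Side-by-side slabs ⇒ two capacitors in parallel, each spanning the full gap.
C₁ = κ₁ε₀A₁/d = 1.12 × 8.85×10⁻¹² × 4.10×10⁻⁴ / 2.15×10⁻³ = 1.89×10⁻¹² F.
C₂ = κ₂ε₀A₂/d = 2.55 × 8.85×10⁻¹² × 5.52×10⁻⁴ / 2.15×10⁻³ = 5.80×10⁻¹² F.
C = C₁ + C₂ = 7.69×10⁻¹² F.

7.69 pF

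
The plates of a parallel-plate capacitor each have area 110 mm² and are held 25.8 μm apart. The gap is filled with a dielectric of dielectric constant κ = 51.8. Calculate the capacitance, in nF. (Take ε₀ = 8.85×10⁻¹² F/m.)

A = 110 mm² = 1.10×10⁻⁴ m².
C = κε₀A/d = 51.8 × 8.85×10⁻¹² × 1.10×10⁻⁴ / 2.58×10⁻⁵ = 1.95×10⁻⁹ F.

C ≈ 1.95 nF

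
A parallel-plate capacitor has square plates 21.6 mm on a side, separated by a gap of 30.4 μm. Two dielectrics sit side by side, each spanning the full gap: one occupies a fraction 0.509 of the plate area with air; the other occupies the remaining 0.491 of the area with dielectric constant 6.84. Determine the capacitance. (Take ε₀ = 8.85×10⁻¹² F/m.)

A = (21.6 mm)² = 4.67×10⁻⁴ m².
Side-by-side slabs ⇒ two capacitors in parallel, each spanning the full gap.
C₁ = κ₁ε₀A₁/d = 1.00 × 8.85×10⁻¹² × 2.37×10⁻⁴ / 3.04×10⁻⁵ = 6.91×10⁻¹¹ F.
C₂ = κ₂ε₀A₂/d = 6.84 × 8.85×10⁻¹² × 2.29×10⁻⁴ / 3.04×10⁻⁵ = 4.56×10⁻¹⁰ F.
C = C₁ + C₂ = 5.25×10⁻¹⁰ F.

C ≈ 0.525 nF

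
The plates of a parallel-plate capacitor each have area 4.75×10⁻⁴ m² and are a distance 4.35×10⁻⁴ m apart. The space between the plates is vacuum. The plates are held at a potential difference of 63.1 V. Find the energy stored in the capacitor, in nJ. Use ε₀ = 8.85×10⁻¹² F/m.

U ≈ 19.2 nJ

C = ε₀A/d = 8.85×10⁻¹² × 4.75×10⁻⁴ / 4.35×10⁻⁴ = 9.66×10⁻¹² F.
U = ½CV² = ½ × 9.66×10⁻¹² × (63.1)² = 1.92×10⁻⁸ J.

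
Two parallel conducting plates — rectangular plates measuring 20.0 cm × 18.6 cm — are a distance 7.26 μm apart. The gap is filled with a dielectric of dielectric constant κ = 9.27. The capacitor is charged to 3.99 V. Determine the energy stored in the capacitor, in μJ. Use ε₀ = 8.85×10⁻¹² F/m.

U ≈ 3.35 μJ

A = 20.0 × 18.6 cm² = 3.72×10⁻² m².
C = κε₀A/d = 9.27 × 8.85×10⁻¹² × 3.72×10⁻² / 7.26×10⁻⁶ = 4.20×10⁻⁷ F.
U = ½CV² = ½ × 4.20×10⁻⁷ × (3.99)² = 3.35×10⁻⁶ J.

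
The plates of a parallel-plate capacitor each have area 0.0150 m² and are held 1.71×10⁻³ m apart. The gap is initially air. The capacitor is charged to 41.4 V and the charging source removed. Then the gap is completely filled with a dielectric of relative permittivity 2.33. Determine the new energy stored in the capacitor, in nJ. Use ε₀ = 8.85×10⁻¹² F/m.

U ≈ 28.6 nJ

Initially C₁ = ε₀A/d = 8.85×10⁻¹² × 1.50×10⁻² / 1.71×10⁻³ = 7.76×10⁻¹¹ F.
U₁ = 6.65×10⁻⁸ J.
Isolated ⇒ Q is held fixed. C₂ = 2.33 C₁ and U = Q²/(2C), so U₂/U₁ = C₁/C₂ = 0.429.
U₂ = 0.429 × 6.65×10⁻⁸ = 2.86×10⁻⁸ J.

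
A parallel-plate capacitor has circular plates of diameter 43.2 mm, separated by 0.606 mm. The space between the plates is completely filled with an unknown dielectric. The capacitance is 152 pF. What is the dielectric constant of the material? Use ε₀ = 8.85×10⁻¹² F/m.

A = π(43.2/2 mm)² = 1.47×10⁻³ m².
κ = Cd/(ε₀A) = 1.52×10⁻¹⁰ × 6.06×10⁻⁴ / (8.85×10⁻¹² × 1.47×10⁻³) = 7.10.

κ ≈ 7.10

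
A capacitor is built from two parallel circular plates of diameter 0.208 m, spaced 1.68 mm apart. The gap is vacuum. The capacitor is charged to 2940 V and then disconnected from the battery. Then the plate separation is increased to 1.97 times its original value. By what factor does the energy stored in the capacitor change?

U₂/U₁ ≈ 1.97

Isolated ⇒ Q is held fixed.
C₂ = 0.508 C₁ and U = Q²/(2C), so U₂/U₁ = C₁/C₂ = 1.97.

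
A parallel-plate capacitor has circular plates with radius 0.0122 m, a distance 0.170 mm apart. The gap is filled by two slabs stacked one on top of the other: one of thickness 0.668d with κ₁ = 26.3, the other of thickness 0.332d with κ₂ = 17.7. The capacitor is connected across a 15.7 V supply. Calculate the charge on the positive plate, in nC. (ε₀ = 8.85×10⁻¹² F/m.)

8.66 nC

A = π(0.0122 m)² = 4.68×10⁻⁴ m².
Stacked slabs ⇒ two capacitors in series, each with the full plate area.
C₁ = κ₁ε₀A/d₁ = 26.3 × 8.85×10⁻¹² × 4.68×10⁻⁴ / 1.14×10⁻⁴ = 9.58×10⁻¹⁰ F.
C₂ = κ₂ε₀A/d₂ = 17.7 × 8.85×10⁻¹² × 4.68×10⁻⁴ / 5.64×10⁻⁵ = 1.30×10⁻⁹ F.
C = (1/C₁ + 1/C₂)⁻¹ = 5.51×10⁻¹⁰ F.
Q = CV = 5.51×10⁻¹⁰ × 15.7 = 8.66×10⁻⁹ C.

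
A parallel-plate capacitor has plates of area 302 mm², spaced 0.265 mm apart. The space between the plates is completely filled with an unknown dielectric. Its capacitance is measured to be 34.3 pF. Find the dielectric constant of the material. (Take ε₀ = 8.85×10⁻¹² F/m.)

A = 302 mm² = 3.02×10⁻⁴ m².
κ = Cd/(ε₀A) = 3.43×10⁻¹¹ × 2.65×10⁻⁴ / (8.85×10⁻¹² × 3.02×10⁻⁴) = 3.40.

3.40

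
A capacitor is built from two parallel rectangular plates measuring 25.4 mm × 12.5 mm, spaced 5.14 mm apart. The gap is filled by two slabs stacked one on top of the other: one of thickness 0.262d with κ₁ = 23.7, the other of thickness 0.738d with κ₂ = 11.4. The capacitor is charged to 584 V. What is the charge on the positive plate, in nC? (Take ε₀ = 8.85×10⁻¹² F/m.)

A = 25.4 × 12.5 mm² = 3.17×10⁻⁴ m².
Stacked slabs ⇒ two capacitors in series, each with the full plate area.
C₁ = κ₁ε₀A/d₁ = 23.7 × 8.85×10⁻¹² × 3.17×10⁻⁴ / 1.35×10⁻³ = 4.95×10⁻¹¹ F.
C₂ = κ₂ε₀A/d₂ = 11.4 × 8.85×10⁻¹² × 3.17×10⁻⁴ / 3.79×10⁻³ = 8.44×10⁻¹² F.
C = (1/C₁ + 1/C₂)⁻¹ = 7.21×10⁻¹² F.
Q = CV = 7.21×10⁻¹² × 584 = 4.21×10⁻⁹ C.

Q ≈ 4.21 nC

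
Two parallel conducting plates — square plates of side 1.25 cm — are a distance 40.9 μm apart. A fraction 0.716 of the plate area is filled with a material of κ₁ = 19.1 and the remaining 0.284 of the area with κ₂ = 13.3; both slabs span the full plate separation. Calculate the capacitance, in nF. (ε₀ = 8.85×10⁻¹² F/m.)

A = (1.25 cm)² = 1.56×10⁻⁴ m².
Side-by-side slabs ⇒ two capacitors in parallel, each spanning the full gap.
C₁ = κ₁ε₀A₁/d = 19.1 × 8.85×10⁻¹² × 1.12×10⁻⁴ / 4.09×10⁻⁵ = 4.62×10⁻¹⁰ F.
C₂ = κ₂ε₀A₂/d = 13.3 × 8.85×10⁻¹² × 4.44×10⁻⁵ / 4.09×10⁻⁵ = 1.28×10⁻¹⁰ F.
C = C₁ + C₂ = 5.90×10⁻¹⁰ F.

C ≈ 0.590 nF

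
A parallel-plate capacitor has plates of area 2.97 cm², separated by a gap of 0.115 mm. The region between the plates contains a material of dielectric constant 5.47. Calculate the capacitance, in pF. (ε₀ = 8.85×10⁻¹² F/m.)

A = 2.97 cm² = 2.97×10⁻⁴ m².
C = κε₀A/d = 5.47 × 8.85×10⁻¹² × 2.97×10⁻⁴ / 1.15×10⁻⁴ = 1.25×10⁻¹⁰ F.

C ≈ 125 pF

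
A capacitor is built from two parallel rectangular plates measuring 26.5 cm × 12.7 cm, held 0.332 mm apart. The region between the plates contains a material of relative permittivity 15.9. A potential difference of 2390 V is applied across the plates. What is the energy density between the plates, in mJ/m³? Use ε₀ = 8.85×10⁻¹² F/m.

E = V/d = 2390 / 3.32×10⁻⁴ = 7.20×10⁶ V/m.
u = ½κε₀E² = ½ × 15.9 × 8.85×10⁻¹² × (7.20×10⁶)² = 3.65×10³ J/m³.

u ≈ 3.65×10⁶ mJ/m³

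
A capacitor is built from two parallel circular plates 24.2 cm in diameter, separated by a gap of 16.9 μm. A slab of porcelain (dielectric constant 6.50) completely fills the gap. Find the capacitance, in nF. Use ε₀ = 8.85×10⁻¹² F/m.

A = π(24.2/2 cm)² = 4.60×10⁻² m².
C = κε₀A/d = 6.50 × 8.85×10⁻¹² × 4.60×10⁻² / 1.69×10⁻⁵ = 1.57×10⁻⁷ F.

157 nF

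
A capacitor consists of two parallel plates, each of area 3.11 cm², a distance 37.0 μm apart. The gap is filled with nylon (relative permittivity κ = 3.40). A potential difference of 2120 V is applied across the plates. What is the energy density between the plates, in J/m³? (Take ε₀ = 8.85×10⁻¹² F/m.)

E = V/d = 2120 / 3.70×10⁻⁵ = 5.73×10⁷ V/m.
u = ½κε₀E² = ½ × 3.40 × 8.85×10⁻¹² × (5.73×10⁷)² = 4.94×10⁴ J/m³.

4.94×10⁴ J/m³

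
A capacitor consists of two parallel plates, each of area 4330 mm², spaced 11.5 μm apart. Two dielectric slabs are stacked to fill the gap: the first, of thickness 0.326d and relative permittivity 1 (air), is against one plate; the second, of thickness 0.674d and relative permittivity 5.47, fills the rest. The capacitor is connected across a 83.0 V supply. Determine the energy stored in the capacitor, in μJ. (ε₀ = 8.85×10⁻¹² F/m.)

A = 4330 mm² = 4.33×10⁻³ m².
Stacked slabs ⇒ two capacitors in series, each with the full plate area.
C₁ = κ₁ε₀A/d₁ = 1.00 × 8.85×10⁻¹² × 4.33×10⁻³ / 3.75×10⁻⁶ = 1.02×10⁻⁸ F.
C₂ = κ₂ε₀A/d₂ = 5.47 × 8.85×10⁻¹² × 4.33×10⁻³ / 7.75×10⁻⁶ = 2.70×10⁻⁸ F.
C = (1/C₁ + 1/C₂)⁻¹ = 7.42×10⁻⁹ F.
U = ½CV² = ½ × 7.42×10⁻⁹ × (83.0)² = 2.56×10⁻⁵ J.

25.6 μJ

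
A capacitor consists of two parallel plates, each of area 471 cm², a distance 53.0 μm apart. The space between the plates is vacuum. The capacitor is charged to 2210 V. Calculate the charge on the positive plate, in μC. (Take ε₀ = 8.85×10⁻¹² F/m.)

17.4 μC

A = 471 cm² = 4.71×10⁻² m².
C = ε₀A/d = 8.85×10⁻¹² × 4.71×10⁻² / 5.30×10⁻⁵ = 7.86×10⁻⁹ F.
Q = CV = 7.86×10⁻⁹ × 2210 = 1.74×10⁻⁵ C.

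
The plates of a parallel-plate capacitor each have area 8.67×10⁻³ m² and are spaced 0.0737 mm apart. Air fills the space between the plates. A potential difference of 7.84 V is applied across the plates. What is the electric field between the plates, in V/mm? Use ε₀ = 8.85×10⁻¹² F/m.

E ≈ 106 V/mm

E = V/d = 7.84 / 7.37×10⁻⁵ = 1.06×10⁵ V/m.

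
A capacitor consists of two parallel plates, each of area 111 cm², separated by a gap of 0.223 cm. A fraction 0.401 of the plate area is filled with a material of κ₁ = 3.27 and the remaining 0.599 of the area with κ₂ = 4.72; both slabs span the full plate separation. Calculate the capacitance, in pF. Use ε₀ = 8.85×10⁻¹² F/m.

182 pF

A = 111 cm² = 1.11×10⁻² m².
Side-by-side slabs ⇒ two capacitors in parallel, each spanning the full gap.
C₁ = κ₁ε₀A₁/d = 3.27 × 8.85×10⁻¹² × 4.45×10⁻³ / 2.23×10⁻³ = 5.78×10⁻¹¹ F.
C₂ = κ₂ε₀A₂/d = 4.72 × 8.85×10⁻¹² × 6.65×10⁻³ / 2.23×10⁻³ = 1.25×10⁻¹⁰ F.
C = C₁ + C₂ = 1.82×10⁻¹⁰ F.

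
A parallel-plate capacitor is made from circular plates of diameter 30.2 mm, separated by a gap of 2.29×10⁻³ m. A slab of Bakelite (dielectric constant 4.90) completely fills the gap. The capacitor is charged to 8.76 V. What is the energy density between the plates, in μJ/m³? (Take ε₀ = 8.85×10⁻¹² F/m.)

E = V/d = 8.76 / 2.29×10⁻³ = 3.83×10³ V/m.
u = ½κε₀E² = ½ × 4.90 × 8.85×10⁻¹² × (3.83×10³)² = 3.17×10⁻⁴ J/m³.

317 μJ/m³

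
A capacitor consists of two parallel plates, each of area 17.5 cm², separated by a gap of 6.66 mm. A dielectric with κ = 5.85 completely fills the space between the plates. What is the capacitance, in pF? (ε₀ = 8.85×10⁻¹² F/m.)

A = 17.5 cm² = 1.75×10⁻³ m².
C = κε₀A/d = 5.85 × 8.85×10⁻¹² × 1.75×10⁻³ / 6.66×10⁻³ = 1.36×10⁻¹¹ F.

C ≈ 13.6 pF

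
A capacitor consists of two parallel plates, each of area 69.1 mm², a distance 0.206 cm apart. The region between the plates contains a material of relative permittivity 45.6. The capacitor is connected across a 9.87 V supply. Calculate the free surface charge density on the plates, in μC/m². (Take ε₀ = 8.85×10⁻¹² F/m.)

A = 69.1 mm² = 6.91×10⁻⁵ m².
C = κε₀A/d = 45.6 × 8.85×10⁻¹² × 6.91×10⁻⁵ / 2.06×10⁻³ = 1.35×10⁻¹¹ F.
σ = Q/A = CV/A = 1.35×10⁻¹¹ × 9.87 / 6.91×10⁻⁵ = 1.93×10⁻⁶ C/m².

1.93 μC/m²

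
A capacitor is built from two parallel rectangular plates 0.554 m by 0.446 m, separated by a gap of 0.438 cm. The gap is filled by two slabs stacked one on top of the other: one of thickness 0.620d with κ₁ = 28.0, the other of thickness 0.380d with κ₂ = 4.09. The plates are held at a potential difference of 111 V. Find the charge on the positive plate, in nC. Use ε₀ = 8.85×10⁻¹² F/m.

Q ≈ 482 nC

A = 0.554 × 0.446 m² = 0.247 m².
Stacked slabs ⇒ two capacitors in series, each with the full plate area.
C₁ = κ₁ε₀A/d₁ = 28.0 × 8.85×10⁻¹² × 0.247 / 2.72×10⁻³ = 2.25×10⁻⁸ F.
C₂ = κ₂ε₀A/d₂ = 4.09 × 8.85×10⁻¹² × 0.247 / 1.66×10⁻³ = 5.37×10⁻⁹ F.
C = (1/C₁ + 1/C₂)⁻¹ = 4.34×10⁻⁹ F.
Q = CV = 4.34×10⁻⁹ × 111 = 4.82×10⁻⁷ C.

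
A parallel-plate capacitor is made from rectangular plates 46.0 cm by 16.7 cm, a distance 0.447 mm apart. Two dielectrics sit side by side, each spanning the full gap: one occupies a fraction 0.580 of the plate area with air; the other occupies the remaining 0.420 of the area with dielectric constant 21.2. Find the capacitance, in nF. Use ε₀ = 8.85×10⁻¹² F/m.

14.4 nF

A = 46.0 × 16.7 cm² = 7.68×10⁻² m².
Side-by-side slabs ⇒ two capacitors in parallel, each spanning the full gap.
C₁ = κ₁ε₀A₁/d = 1.00 × 8.85×10⁻¹² × 4.46×10⁻² / 4.47×10⁻⁴ = 8.82×10⁻¹⁰ F.
C₂ = κ₂ε₀A₂/d = 21.2 × 8.85×10⁻¹² × 3.23×10⁻² / 4.47×10⁻⁴ = 1.35×10⁻⁸ F.
C = C₁ + C₂ = 1.44×10⁻⁸ F.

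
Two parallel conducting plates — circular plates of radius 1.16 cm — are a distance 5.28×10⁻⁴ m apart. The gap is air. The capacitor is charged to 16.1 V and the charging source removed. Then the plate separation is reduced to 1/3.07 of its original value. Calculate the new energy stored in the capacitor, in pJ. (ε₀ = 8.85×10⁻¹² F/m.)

299 pJ

A = π(1.16 cm)² = 4.23×10⁻⁴ m².
Initially C₁ = ε₀A/d = 8.85×10⁻¹² × 4.23×10⁻⁴ / 5.28×10⁻⁴ = 7.09×10⁻¹² F.
U₁ = 9.18×10⁻¹⁰ J.
Isolated ⇒ Q is held fixed. C₂ = 3.07 C₁ and U = Q²/(2C), so U₂/U₁ = C₁/C₂ = 0.326.
U₂ = 0.326 × 9.18×10⁻¹⁰ = 2.99×10⁻¹⁰ J.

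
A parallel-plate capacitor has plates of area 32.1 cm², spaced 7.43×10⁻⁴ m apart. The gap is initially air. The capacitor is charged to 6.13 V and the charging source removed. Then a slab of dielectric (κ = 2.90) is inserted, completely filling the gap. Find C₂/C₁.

C = κε₀A/d scales with κ, so C₂/C₁ = κ = 2.90.

C₂/C₁ ≈ 2.90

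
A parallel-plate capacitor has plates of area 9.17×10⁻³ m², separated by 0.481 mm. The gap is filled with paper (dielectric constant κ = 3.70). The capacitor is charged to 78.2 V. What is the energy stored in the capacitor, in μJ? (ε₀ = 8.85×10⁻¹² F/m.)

C = κε₀A/d = 3.70 × 8.85×10⁻¹² × 9.17×10⁻³ / 4.81×10⁻⁴ = 6.24×10⁻¹⁰ F.
U = ½CV² = ½ × 6.24×10⁻¹⁰ × (78.2)² = 1.91×10⁻⁶ J.

1.91 μJ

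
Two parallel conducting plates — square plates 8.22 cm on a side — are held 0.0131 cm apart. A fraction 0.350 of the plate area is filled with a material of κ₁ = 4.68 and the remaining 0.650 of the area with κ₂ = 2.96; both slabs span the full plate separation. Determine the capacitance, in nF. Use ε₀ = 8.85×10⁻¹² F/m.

1.63 nF

A = (8.22 cm)² = 6.76×10⁻³ m².
Side-by-side slabs ⇒ two capacitors in parallel, each spanning the full gap.
C₁ = κ₁ε₀A₁/d = 4.68 × 8.85×10⁻¹² × 2.36×10⁻³ / 1.31×10⁻⁴ = 7.48×10⁻¹⁰ F.
C₂ = κ₂ε₀A₂/d = 2.96 × 8.85×10⁻¹² × 4.39×10⁻³ / 1.31×10⁻⁴ = 8.78×10⁻¹⁰ F.
C = C₁ + C₂ = 1.63×10⁻⁹ F.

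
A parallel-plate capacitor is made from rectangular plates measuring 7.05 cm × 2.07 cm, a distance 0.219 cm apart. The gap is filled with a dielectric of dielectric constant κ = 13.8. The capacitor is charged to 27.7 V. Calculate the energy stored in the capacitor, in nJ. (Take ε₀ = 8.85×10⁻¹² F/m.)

A = 7.05 × 2.07 cm² = 1.46×10⁻³ m².
C = κε₀A/d = 13.8 × 8.85×10⁻¹² × 1.46×10⁻³ / 2.19×10⁻³ = 8.14×10⁻¹¹ F.
U = ½CV² = ½ × 8.14×10⁻¹¹ × (27.7)² = 3.12×10⁻⁸ J.

U ≈ 31.2 nJ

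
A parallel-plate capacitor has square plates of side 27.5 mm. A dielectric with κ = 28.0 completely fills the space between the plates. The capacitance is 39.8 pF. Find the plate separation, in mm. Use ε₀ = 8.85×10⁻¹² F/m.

A = (27.5 mm)² = 7.56×10⁻⁴ m².
d = κε₀A/C = 28.0 × 8.85×10⁻¹² × 7.56×10⁻⁴ / 3.98×10⁻¹¹ = 4.71×10⁻³ m.

d ≈ 4.71 mm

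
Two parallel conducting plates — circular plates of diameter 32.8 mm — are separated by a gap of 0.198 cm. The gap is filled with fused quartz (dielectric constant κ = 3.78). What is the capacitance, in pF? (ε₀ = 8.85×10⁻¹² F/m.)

A = π(32.8/2 mm)² = 8.45×10⁻⁴ m².
C = κε₀A/d = 3.78 × 8.85×10⁻¹² × 8.45×10⁻⁴ / 1.98×10⁻³ = 1.43×10⁻¹¹ F.

C ≈ 14.3 pF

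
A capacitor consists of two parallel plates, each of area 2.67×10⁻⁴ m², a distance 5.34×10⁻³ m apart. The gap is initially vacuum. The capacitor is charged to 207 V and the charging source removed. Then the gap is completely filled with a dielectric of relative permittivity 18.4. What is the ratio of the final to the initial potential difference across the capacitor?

Isolated ⇒ Q is held fixed.
C₂ = 18.4 C₁ and V = Q/C, so V₂/V₁ = C₁/C₂ = 0.0543.

0.0543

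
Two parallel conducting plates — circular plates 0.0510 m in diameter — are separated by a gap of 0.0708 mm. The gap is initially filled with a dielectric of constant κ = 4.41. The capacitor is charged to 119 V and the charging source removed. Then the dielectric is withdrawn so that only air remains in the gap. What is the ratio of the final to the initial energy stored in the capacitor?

4.41

Isolated ⇒ Q is held fixed.
C₂ = 0.227 C₁ and U = Q²/(2C), so U₂/U₁ = C₁/C₂ = 4.41.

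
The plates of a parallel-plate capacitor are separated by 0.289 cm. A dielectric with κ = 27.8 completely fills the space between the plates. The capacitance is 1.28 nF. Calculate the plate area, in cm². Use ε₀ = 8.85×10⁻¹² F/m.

A = Cd/(κε₀) = 1.28×10⁻⁹ × 2.89×10⁻³ / (27.8 × 8.85×10⁻¹²) = 1.50×10⁻² m².

A ≈ 150 cm²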